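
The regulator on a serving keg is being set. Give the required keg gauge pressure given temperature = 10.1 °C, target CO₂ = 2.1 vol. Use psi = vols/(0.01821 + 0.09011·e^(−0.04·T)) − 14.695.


psi = 2.1/(0.01821 + 0.09011·e^(−0.04·10.1)) − 14.695

12.1005 psi


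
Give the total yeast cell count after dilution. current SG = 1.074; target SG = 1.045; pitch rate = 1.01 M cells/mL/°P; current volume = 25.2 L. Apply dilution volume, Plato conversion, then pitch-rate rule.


V_w = V·((SG_c−1)/(SG_t−1)−1);  °P = 259 − 259/SG_t;  cells = rate·(V+V_w)·°P
V_w = 25.2·((1.074−1)/(1.045−1)−1) = 16.2400
V_final = 25.2 + 16.2400 = 41.4400
°P = 259 − 259/1.045 = 11.1531
cells = 1.01·41.4400·11.1531

466.8067 billion cells


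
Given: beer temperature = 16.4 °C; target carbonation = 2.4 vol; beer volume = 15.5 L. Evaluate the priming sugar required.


residual = 14.695·(0.01821 + 0.09011·e^(−0.04·T));  sugar = (target − residual)·4.0·V
residual = 14.695·(0.01821 + 0.09011·e^(−0.04·16.4)) = 0.9547
sugar = (2.4 − 0.9547)·4.0·15.5

89.6064 g


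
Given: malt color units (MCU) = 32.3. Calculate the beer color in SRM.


SRM = 1.4922 · MCU^0.6859
SRM = 1.4922 · 32.3^0.6859

16.1804 SRM


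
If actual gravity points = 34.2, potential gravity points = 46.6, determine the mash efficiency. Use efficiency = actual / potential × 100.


efficiency = 34.2 / 46.6 × 100

73.3906 %


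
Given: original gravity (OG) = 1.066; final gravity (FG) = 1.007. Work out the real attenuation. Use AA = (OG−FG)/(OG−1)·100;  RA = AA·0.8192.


AA = (1.066 − 1.007)/(1.066 − 1)·100 = 89.3939
RA = 89.3939·0.8192

73.2315 %


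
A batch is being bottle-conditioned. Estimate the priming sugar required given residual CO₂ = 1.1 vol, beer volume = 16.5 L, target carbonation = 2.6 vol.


sugar = (target − residual)·4.0·V
sugar = (2.6 − 1.1)·4.0·16.5

99.0000 g


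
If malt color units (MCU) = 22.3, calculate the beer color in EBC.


SRM = 1.4922·MCU^0.6859;  EBC = SRM·1.97
SRM = 1.4922·22.3^0.6859 = 12.5496
EBC = 12.5496·1.97

24.7227 EBC


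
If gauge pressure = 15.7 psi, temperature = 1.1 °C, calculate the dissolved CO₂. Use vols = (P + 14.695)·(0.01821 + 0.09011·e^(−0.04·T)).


vols = (15.7 + 14.695)·(0.01821 + 0.09011·e^(−0.04·1.1))

3.1745 volumes


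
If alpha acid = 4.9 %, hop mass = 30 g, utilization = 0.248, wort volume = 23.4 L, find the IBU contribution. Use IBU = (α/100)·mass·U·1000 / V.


IBU = (4.9/100)·30·0.248·1000 / 23.4

15.5795 IBU


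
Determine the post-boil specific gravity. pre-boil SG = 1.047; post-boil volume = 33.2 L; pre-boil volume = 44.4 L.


SG_post = 1 + (SG_pre − 1)·V_pre/V_post
pts_pre = (1.047 − 1)·1000 = 47.0000
pts_post = 47.0000·44.4/33.2 = 62.8554
SG_post = 1 + 62.8554/1000

1.0629


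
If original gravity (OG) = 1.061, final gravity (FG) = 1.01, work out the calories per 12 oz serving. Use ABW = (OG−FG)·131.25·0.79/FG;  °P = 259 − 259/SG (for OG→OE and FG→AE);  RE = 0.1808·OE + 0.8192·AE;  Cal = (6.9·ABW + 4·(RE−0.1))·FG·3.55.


ABW = (1.061 − 1.01)·131.25·0.79/1.01 = 5.2357
OE = 259 − 259/1.061 = 14.8907 °P
AE = 259 − 259/1.01 = 2.5644 °P
RE = 0.1808·14.8907 + 0.8192·2.5644 = 4.7930 °P
Cal = (6.9·5.2357 + 4·(4.7930−0.1))·1.01·3.55

196.8374 kcal


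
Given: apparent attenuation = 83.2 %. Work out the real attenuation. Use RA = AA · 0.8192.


RA = 83.2 · 0.8192

68.1574 %


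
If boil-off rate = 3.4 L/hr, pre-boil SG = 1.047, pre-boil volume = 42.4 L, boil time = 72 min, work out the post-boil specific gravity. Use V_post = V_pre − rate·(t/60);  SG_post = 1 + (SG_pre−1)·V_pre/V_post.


V_post = 42.4 − 3.4·(72/60) = 38.3200
SG_post = 1 + (1.047 − 1)·42.4/38.3200

1.0520


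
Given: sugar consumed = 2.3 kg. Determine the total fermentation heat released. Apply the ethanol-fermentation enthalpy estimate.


Q = m_sugar · 590 kJ/kg
Q = 2.3 · 590

1357.0000 kJ


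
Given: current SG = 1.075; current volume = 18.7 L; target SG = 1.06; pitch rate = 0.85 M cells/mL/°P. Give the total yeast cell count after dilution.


V_w = V·((SG_c−1)/(SG_t−1)−1);  °P = 259 − 259/SG_t;  cells = rate·(V+V_w)·°P
V_w = 18.7·((1.075−1)/(1.06−1)−1) = 4.6750
V_final = 18.7 + 4.6750 = 23.3750
°P = 259 − 259/1.06 = 14.6604
cells = 0.85·23.3750·14.6604

291.2834 billion cells


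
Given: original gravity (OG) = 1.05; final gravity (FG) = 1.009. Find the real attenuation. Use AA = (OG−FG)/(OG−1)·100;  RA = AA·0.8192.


AA = (1.05 − 1.009)/(1.05 − 1)·100 = 82.0000
RA = 82.0000·0.8192

67.1744 %


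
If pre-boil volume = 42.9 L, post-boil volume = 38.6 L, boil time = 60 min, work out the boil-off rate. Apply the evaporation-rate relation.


rate = (V_pre − V_post) / (t_min/60)
rate = (42.9 − 38.6) / (60/60)

4.3000 L/hr


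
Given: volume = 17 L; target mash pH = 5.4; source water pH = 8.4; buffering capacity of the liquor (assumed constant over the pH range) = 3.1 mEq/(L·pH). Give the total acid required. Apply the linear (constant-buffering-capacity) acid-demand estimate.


acid = buffering capacity · (pH_source − pH_target) · V
acid = 3.1 · (8.4 − 5.4) · 17

158.1000 mEq


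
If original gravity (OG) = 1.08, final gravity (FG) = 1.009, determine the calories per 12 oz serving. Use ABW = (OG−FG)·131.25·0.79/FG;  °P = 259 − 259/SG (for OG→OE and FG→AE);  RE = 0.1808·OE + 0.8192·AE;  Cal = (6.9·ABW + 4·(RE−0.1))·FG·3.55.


ABW = (1.08 − 1.009)·131.25·0.79/1.009 = 7.2961
OE = 259 − 259/1.08 = 19.1852 °P
AE = 259 − 259/1.009 = 2.3102 °P
RE = 0.1808·19.1852 + 0.8192·2.3102 = 5.3612 °P
Cal = (6.9·7.2961 + 4·(5.3612−0.1))·1.009·3.55

255.7091 kcal


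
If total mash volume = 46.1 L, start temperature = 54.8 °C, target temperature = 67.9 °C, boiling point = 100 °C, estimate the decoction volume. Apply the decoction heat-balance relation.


V_dec = V_total·(T_target − T_start)/(T_boil − T_start)
V_dec = 46.1·(67.9 − 54.8)/(100 − 54.8)

13.3608 L


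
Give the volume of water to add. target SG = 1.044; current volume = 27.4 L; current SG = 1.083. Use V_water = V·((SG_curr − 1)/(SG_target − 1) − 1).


V_water = 27.4·((1.083 − 1)/(1.044 − 1) − 1)

24.2864 L


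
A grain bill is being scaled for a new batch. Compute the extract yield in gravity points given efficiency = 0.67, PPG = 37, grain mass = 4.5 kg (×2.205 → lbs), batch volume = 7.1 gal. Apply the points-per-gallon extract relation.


points = lbs × PPG × eff / vol
lbs = 4.5 × 2.205 = 9.9225
points = 9.9225 × 37 × 0.67 / 7.1

34.6449 points


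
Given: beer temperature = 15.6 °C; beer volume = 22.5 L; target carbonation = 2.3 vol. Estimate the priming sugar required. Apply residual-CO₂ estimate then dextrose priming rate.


residual = 14.695·(0.01821 + 0.09011·e^(−0.04·T));  sugar = (target − residual)·4.0·V
residual = 14.695·(0.01821 + 0.09011·e^(−0.04·15.6)) = 0.9771
sugar = (2.3 − 0.9771)·4.0·22.5

119.0628 g


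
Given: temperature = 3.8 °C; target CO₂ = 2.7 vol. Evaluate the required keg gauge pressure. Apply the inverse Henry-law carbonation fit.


psi = vols/(0.01821 + 0.09011·e^(−0.04·T)) − 14.695
psi = 2.7/(0.01821 + 0.09011·e^(−0.04·3.8)) − 14.695

13.5437 psi


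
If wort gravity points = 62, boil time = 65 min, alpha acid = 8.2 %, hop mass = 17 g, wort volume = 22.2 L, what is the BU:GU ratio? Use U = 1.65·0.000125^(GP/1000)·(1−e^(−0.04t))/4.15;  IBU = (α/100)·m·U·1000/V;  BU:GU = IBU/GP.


U = 1.65·0.000125^(62/1000)·(1−e^(−0.04·65))/4.15 = 0.2108
IBU = (8.2/100)·17·0.2108·1000/22.2 = 13.2384
BU:GU = 13.2384/62

0.2135


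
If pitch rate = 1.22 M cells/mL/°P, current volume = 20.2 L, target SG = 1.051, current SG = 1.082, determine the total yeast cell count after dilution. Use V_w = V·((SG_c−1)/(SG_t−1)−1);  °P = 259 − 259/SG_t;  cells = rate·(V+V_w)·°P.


V_w = 20.2·((1.082−1)/(1.051−1)−1) = 12.2784
V_final = 20.2 + 12.2784 = 32.4784
°P = 259 − 259/1.051 = 12.5680
cells = 1.22·32.4784·12.5680

497.9917 billion cells


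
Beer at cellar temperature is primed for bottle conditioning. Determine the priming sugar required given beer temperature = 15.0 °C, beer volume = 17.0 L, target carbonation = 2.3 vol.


residual = 14.695·(0.01821 + 0.09011·e^(−0.04·T));  sugar = (target − residual)·4.0·V
residual = 14.695·(0.01821 + 0.09011·e^(−0.04·15.0)) = 0.9943
sugar = (2.3 − 0.9943)·4.0·17.0

88.7867 g


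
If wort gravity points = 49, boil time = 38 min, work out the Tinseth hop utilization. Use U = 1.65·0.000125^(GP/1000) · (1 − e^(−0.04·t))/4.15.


bigness = 1.65·0.000125^(49/1000) = 1.0623
boil_factor = (1 − e^(−0.04·38))/4.15 = 0.1883
U = 1.0623 · 0.1883

0.2000


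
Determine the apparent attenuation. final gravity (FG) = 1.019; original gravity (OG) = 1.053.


AA = (OG − FG)/(OG − 1) · 100
AA = (1.053 − 1.019)/(1.053 − 1) · 100

64.1509 %


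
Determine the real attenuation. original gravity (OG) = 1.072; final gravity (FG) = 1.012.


AA = (OG−FG)/(OG−1)·100;  RA = AA·0.8192
AA = (1.072 − 1.012)/(1.072 − 1)·100 = 83.3333
RA = 83.3333·0.8192

68.2667 %


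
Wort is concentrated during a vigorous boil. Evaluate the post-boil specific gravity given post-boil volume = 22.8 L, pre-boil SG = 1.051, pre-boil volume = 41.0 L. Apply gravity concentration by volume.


SG_post = 1 + (SG_pre − 1)·V_pre/V_post
pts_pre = (1.051 − 1)·1000 = 51.0000
pts_post = 51.0000·41.0/22.8 = 91.7105
SG_post = 1 + 91.7105/1000

1.0917


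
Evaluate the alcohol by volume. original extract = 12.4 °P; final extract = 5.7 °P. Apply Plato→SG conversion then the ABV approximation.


SG = 259/(259 − P);  ABV = (OG − FG)·131.25
OG = 259/(259 − 12.4) = 1.0503
FG = 259/(259 − 5.7) = 1.0225
ABV = (1.0503 − 1.0225)·131.25

3.6462 % ABV


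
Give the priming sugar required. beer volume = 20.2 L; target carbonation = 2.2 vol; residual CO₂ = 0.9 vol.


sugar = (target − residual)·4.0·V
sugar = (2.2 − 0.9)·4.0·20.2

105.0400 g


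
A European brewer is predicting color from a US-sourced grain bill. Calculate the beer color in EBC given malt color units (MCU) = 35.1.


SRM = 1.4922·MCU^0.6859;  EBC = SRM·1.97
SRM = 1.4922·35.1^0.6859 = 17.1298
EBC = 17.1298·1.97

33.7458 EBC


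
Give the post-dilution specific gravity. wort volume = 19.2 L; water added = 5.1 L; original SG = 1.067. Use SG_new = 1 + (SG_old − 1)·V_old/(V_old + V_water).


pts = (1.067 − 1)·1000·19.2/(19.2 + 5.1) = 52.9383
SG_new = 1 + 52.9383/1000

1.0529


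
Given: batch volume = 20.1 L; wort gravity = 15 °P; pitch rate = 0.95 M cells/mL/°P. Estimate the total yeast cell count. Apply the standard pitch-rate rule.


cells (billions) = rate · V_L · °P
cells = 0.95 · 20.1 · 15

286.4250 billion cells


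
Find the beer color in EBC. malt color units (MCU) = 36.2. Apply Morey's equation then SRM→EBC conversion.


SRM = 1.4922·MCU^0.6859;  EBC = SRM·1.97
SRM = 1.4922·36.2^0.6859 = 17.4963
EBC = 17.4963·1.97

34.4676 EBC


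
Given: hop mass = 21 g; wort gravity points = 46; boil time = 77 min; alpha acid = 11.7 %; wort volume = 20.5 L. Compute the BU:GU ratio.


U = 1.65·0.000125^(GP/1000)·(1−e^(−0.04t))/4.15;  IBU = (α/100)·m·U·1000/V;  BU:GU = IBU/GP
U = 1.65·0.000125^(46/1000)·(1−e^(−0.04·77))/4.15 = 0.2509
IBU = (11.7/100)·21·0.2509·1000/20.5 = 30.0685
BU:GU = 30.0685/46

0.6537


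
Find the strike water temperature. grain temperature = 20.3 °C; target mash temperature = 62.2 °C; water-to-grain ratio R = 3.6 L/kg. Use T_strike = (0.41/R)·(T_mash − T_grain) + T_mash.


T_strike = (0.41/3.6)·(62.2 − 20.3) + 62.2

66.9719 °C


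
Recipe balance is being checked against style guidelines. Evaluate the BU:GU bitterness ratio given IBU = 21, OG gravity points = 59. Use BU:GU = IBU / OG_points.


BU:GU = 21 / 59

0.3559


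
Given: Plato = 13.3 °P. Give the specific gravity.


SG = 259/(259 − P)
SG = 259/(259 − 13.3)

1.0541


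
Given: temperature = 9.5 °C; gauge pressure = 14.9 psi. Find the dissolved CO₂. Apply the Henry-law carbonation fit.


vols = (P + 14.695)·(0.01821 + 0.09011·e^(−0.04·T))
vols = (14.9 + 14.695)·(0.01821 + 0.09011·e^(−0.04·9.5))

2.3627 volumes


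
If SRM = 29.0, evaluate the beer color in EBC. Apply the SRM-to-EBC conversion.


EBC = SRM · 1.97
EBC = 29.0 · 1.97

57.1300 EBC


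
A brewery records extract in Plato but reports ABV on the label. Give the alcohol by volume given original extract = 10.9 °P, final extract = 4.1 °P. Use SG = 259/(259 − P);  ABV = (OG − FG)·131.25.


OG = 259/(259 − 10.9) = 1.0439
FG = 259/(259 − 4.1) = 1.0161
ABV = (1.0439 − 1.0161)·131.25

3.6552 % ABV


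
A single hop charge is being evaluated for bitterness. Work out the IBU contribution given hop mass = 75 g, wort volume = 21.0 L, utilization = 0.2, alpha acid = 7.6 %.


IBU = (α/100)·mass·U·1000 / V
IBU = (7.6/100)·75·0.2·1000 / 21.0

54.2857 IBU


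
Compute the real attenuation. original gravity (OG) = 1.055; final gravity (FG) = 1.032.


AA = (OG−FG)/(OG−1)·100;  RA = AA·0.8192
AA = (1.055 − 1.032)/(1.055 − 1)·100 = 41.8182
RA = 41.8182·0.8192

34.2575 %


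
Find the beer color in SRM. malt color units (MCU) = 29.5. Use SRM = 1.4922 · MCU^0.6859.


SRM = 1.4922 · 29.5^0.6859

15.2047 SRM


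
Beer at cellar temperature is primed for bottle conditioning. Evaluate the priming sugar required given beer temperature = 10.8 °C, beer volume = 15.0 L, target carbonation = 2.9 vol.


residual = 14.695·(0.01821 + 0.09011·e^(−0.04·T));  sugar = (target − residual)·4.0·V
residual = 14.695·(0.01821 + 0.09011·e^(−0.04·10.8)) = 1.1273
sugar = (2.9 − 1.1273)·4.0·15.0

106.3646 g


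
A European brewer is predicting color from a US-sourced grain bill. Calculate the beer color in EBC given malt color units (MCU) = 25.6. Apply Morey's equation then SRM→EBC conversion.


SRM = 1.4922·MCU^0.6859;  EBC = SRM·1.97
SRM = 1.4922·25.6^0.6859 = 13.7955
EBC = 13.7955·1.97

27.1772 EBC


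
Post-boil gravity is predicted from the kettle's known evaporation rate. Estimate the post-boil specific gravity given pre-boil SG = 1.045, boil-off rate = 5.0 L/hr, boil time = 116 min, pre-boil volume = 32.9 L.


V_post = V_pre − rate·(t/60);  SG_post = 1 + (SG_pre−1)·V_pre/V_post
V_post = 32.9 − 5.0·(116/60) = 23.2333
SG_post = 1 + (1.045 − 1)·32.9/23.2333

1.0637


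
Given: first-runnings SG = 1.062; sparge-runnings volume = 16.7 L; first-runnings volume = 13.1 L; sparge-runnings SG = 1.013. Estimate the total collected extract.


total = Σ (SG_i − 1)·1000·V_i
first = (1.062 − 1)·1000·13.1 = 812.2000
sparge = (1.013 − 1)·1000·16.7 = 217.1000
total = 812.2000 + 217.1000

1029.3000 gravity·L


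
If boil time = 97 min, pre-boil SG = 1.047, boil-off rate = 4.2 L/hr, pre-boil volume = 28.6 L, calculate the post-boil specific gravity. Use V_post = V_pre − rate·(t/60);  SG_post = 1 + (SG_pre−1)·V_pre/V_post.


V_post = 28.6 − 4.2·(97/60) = 21.8100
SG_post = 1 + (1.047 − 1)·28.6/21.8100

1.0616


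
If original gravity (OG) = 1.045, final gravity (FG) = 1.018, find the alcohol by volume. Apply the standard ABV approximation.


ABV = (OG − FG) · 131.25
ABV = (1.045 − 1.018) · 131.25

3.5437 % ABV


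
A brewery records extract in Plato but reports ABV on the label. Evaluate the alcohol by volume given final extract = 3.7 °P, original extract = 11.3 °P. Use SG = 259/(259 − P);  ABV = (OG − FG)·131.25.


OG = 259/(259 − 11.3) = 1.0456
FG = 259/(259 − 3.7) = 1.0145
ABV = (1.0456 − 1.0145)·131.25

4.0854 % ABV


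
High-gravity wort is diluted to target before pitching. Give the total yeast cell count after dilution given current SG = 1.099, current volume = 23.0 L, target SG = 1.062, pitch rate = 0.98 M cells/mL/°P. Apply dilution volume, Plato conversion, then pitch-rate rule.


V_w = V·((SG_c−1)/(SG_t−1)−1);  °P = 259 − 259/SG_t;  cells = rate·(V+V_w)·°P
V_w = 23.0·((1.099−1)/(1.062−1)−1) = 13.7258
V_final = 23.0 + 13.7258 = 36.7258
°P = 259 − 259/1.062 = 15.1205
cells = 0.98·36.7258·15.1205

544.2073 billion cells


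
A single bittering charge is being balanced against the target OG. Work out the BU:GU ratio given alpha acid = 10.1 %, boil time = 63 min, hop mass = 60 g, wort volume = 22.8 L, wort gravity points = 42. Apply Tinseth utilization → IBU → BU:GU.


U = 1.65·0.000125^(GP/1000)·(1−e^(−0.04t))/4.15;  IBU = (α/100)·m·U·1000/V;  BU:GU = IBU/GP
U = 1.65·0.000125^(42/1000)·(1−e^(−0.04·63))/4.15 = 0.2507
IBU = (10.1/100)·60·0.2507·1000/22.8 = 66.6215
BU:GU = 66.6215/42

1.5862


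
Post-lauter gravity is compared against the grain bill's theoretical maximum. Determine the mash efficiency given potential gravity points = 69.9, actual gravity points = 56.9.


efficiency = actual / potential × 100
efficiency = 56.9 / 69.9 × 100

81.4020 %


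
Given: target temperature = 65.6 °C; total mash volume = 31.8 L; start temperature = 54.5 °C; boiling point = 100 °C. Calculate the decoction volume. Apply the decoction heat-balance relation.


V_dec = V_total·(T_target − T_start)/(T_boil − T_start)
V_dec = 31.8·(65.6 − 54.5)/(100 − 54.5)

7.7578 L


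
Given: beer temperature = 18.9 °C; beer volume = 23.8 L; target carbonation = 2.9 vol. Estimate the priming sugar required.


residual = 14.695·(0.01821 + 0.09011·e^(−0.04·T));  sugar = (target − residual)·4.0·V
residual = 14.695·(0.01821 + 0.09011·e^(−0.04·18.9)) = 0.8893
sugar = (2.9 − 0.8893)·4.0·23.8

191.4142 g


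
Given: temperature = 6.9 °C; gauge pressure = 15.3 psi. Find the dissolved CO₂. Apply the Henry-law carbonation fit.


vols = (P + 14.695)·(0.01821 + 0.09011·e^(−0.04·T))
vols = (15.3 + 14.695)·(0.01821 + 0.09011·e^(−0.04·6.9))

2.5972 volumes


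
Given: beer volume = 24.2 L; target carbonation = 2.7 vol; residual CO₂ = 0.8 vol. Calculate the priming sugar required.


sugar = (target − residual)·4.0·V
sugar = (2.7 − 0.8)·4.0·24.2

183.9200 g


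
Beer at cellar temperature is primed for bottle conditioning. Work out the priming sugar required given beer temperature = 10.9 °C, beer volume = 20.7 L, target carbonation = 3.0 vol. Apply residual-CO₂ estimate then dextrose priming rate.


residual = 14.695·(0.01821 + 0.09011·e^(−0.04·T));  sugar = (target − residual)·4.0·V
residual = 14.695·(0.01821 + 0.09011·e^(−0.04·10.9)) = 1.1238
sugar = (3.0 − 1.1238)·4.0·20.7

155.3473 g


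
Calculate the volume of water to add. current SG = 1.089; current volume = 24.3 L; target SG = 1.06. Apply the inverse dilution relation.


V_water = V·((SG_curr − 1)/(SG_target − 1) − 1)
V_water = 24.3·((1.089 − 1)/(1.06 − 1) − 1)

11.7450 L


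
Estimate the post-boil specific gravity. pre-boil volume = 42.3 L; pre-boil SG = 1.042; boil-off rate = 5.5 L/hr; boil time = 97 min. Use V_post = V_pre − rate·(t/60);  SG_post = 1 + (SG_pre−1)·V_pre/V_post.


V_post = 42.3 − 5.5·(97/60) = 33.4083
SG_post = 1 + (1.042 − 1)·42.3/33.4083

1.0532


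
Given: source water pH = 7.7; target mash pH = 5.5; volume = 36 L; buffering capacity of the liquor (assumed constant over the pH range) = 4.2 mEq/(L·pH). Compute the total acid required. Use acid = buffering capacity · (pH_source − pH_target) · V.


acid = 4.2 · (7.7 − 5.5) · 36

332.6400 mEq


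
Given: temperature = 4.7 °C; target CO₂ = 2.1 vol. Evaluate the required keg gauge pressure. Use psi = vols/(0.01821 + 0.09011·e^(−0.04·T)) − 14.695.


psi = 2.1/(0.01821 + 0.09011·e^(−0.04·4.7)) − 14.695

7.9157 psi


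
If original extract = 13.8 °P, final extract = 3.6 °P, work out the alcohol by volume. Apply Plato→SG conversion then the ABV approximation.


SG = 259/(259 − P);  ABV = (OG − FG)·131.25
OG = 259/(259 − 13.8) = 1.0563
FG = 259/(259 − 3.6) = 1.0141
ABV = (1.0563 − 1.0141)·131.25

5.5368 % ABV


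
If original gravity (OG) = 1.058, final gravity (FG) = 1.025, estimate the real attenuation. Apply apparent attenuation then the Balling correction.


AA = (OG−FG)/(OG−1)·100;  RA = AA·0.8192
AA = (1.058 − 1.025)/(1.058 − 1)·100 = 56.8966
RA = 56.8966·0.8192

46.6097 %


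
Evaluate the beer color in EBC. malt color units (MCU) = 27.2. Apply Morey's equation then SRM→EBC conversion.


SRM = 1.4922·MCU^0.6859;  EBC = SRM·1.97
SRM = 1.4922·27.2^0.6859 = 14.3813
EBC = 14.3813·1.97

28.3311 EBC


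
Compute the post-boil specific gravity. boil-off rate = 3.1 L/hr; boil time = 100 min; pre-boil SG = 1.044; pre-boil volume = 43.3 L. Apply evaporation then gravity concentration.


V_post = V_pre − rate·(t/60);  SG_post = 1 + (SG_pre−1)·V_pre/V_post
V_post = 43.3 − 3.1·(100/60) = 38.1333
SG_post = 1 + (1.044 − 1)·43.3/38.1333

1.0500


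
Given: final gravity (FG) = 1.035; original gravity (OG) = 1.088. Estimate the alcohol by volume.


ABV = (OG − FG) · 131.25
ABV = (1.088 − 1.035) · 131.25

6.9563 % ABV


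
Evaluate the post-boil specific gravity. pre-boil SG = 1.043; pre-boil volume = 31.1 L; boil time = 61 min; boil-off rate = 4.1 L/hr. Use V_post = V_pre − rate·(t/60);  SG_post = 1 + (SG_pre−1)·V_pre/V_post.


V_post = 31.1 − 4.1·(61/60) = 26.9317
SG_post = 1 + (1.043 − 1)·31.1/26.9317

1.0497


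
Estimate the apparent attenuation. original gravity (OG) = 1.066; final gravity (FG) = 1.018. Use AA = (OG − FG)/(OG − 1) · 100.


AA = (1.066 − 1.018)/(1.066 − 1) · 100

72.7273 %


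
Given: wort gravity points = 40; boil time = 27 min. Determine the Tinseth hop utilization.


U = 1.65·0.000125^(GP/1000) · (1 − e^(−0.04·t))/4.15
bigness = 1.65·0.000125^(40/1000) = 1.1518
boil_factor = (1 − e^(−0.04·27))/4.15 = 0.1591
U = 1.1518 · 0.1591

0.1833


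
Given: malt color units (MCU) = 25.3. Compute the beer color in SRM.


SRM = 1.4922 · MCU^0.6859
SRM = 1.4922 · 25.3^0.6859

13.6845 SRM


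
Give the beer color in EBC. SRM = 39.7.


EBC = SRM · 1.97
EBC = 39.7 · 1.97

78.2090 EBC


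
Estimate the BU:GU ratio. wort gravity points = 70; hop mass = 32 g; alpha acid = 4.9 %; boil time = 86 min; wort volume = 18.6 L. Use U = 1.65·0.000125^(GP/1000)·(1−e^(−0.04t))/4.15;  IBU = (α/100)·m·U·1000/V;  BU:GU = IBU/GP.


U = 1.65·0.000125^(70/1000)·(1−e^(−0.04·86))/4.15 = 0.2051
IBU = (4.9/100)·32·0.2051·1000/18.6 = 17.2941
BU:GU = 17.2941/70

0.2471


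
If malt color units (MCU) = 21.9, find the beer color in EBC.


SRM = 1.4922·MCU^0.6859;  EBC = SRM·1.97
SRM = 1.4922·21.9^0.6859 = 12.3947
EBC = 12.3947·1.97

24.4177 EBC


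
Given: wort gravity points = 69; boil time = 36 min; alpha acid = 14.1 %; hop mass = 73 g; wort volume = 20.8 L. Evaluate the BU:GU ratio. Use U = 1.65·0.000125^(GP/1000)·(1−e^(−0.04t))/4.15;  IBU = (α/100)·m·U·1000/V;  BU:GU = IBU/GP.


U = 1.65·0.000125^(69/1000)·(1−e^(−0.04·36))/4.15 = 0.1632
IBU = (14.1/100)·73·0.1632·1000/20.8 = 80.7545
BU:GU = 80.7545/69

1.1704


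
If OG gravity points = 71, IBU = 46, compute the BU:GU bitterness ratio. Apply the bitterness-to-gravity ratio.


BU:GU = IBU / OG_points
BU:GU = 46 / 71

0.6479


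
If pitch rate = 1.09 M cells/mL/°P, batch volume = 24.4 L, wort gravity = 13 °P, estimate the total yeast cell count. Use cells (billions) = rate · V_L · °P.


cells = 1.09 · 24.4 · 13

345.7480 billion cells


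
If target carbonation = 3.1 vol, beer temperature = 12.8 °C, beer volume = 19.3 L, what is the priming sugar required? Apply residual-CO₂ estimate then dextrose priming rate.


residual = 14.695·(0.01821 + 0.09011·e^(−0.04·T));  sugar = (target − residual)·4.0·V
residual = 14.695·(0.01821 + 0.09011·e^(−0.04·12.8)) = 1.0612
sugar = (3.1 − 1.0612)·4.0·19.3

157.3982 g


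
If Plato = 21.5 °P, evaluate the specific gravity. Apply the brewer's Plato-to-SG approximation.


SG = 259/(259 − P)
SG = 259/(259 − 21.5)

1.0905


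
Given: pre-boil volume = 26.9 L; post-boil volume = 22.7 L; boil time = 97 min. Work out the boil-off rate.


rate = (V_pre − V_post) / (t_min/60)
rate = (26.9 − 22.7) / (97/60)

2.5979 L/hr


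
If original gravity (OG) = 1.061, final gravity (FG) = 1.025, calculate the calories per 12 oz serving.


ABW = (OG−FG)·131.25·0.79/FG;  °P = 259 − 259/SG (for OG→OE and FG→AE);  RE = 0.1808·OE + 0.8192·AE;  Cal = (6.9·ABW + 4·(RE−0.1))·FG·3.55
ABW = (1.061 − 1.025)·131.25·0.79/1.025 = 3.6417
OE = 259 − 259/1.061 = 14.8907 °P
AE = 259 − 259/1.025 = 6.3171 °P
RE = 0.1808·14.8907 + 0.8192·6.3171 = 7.8672 °P
Cal = (6.9·3.6417 + 4·(7.8672−0.1))·1.025·3.55

204.4850 kcal


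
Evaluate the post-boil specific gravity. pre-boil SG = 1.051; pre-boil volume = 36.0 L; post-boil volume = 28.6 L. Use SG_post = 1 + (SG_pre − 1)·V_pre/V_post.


pts_pre = (1.051 − 1)·1000 = 51.0000
pts_post = 51.0000·36.0/28.6 = 64.1958
SG_post = 1 + 64.1958/1000

1.0642


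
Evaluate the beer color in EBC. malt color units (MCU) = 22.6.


SRM = 1.4922·MCU^0.6859;  EBC = SRM·1.97
SRM = 1.4922·22.6^0.6859 = 12.6651
EBC = 12.6651·1.97

24.9503 EBC


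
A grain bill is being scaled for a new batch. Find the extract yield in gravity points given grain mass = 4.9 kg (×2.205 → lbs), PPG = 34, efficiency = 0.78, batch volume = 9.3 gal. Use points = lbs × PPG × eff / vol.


lbs = 4.9 × 2.205 = 10.8045
points = 10.8045 × 34 × 0.78 / 9.3

30.8103 points


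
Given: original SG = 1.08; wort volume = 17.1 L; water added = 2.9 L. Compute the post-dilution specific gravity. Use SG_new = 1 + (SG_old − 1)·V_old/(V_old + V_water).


pts = (1.08 − 1)·1000·17.1/(17.1 + 2.9) = 68.4000
SG_new = 1 + 68.4000/1000

1.0684


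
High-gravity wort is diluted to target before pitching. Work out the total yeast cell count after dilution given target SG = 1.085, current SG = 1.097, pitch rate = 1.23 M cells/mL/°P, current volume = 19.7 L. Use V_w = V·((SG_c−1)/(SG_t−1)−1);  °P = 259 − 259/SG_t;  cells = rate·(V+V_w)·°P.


V_w = 19.7·((1.097−1)/(1.085−1)−1) = 2.7812
V_final = 19.7 + 2.7812 = 22.4812
°P = 259 − 259/1.085 = 20.2903
cells = 1.23·22.4812·20.2903

561.0649 billion cells


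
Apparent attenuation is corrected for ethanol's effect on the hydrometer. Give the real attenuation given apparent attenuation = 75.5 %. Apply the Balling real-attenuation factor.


RA = AA · 0.8192
RA = 75.5 · 0.8192

61.8496 %


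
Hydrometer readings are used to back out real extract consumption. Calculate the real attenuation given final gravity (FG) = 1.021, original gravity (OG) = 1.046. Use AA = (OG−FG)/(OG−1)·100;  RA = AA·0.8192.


AA = (1.046 − 1.021)/(1.046 − 1)·100 = 54.3478
RA = 54.3478·0.8192

44.5217 %


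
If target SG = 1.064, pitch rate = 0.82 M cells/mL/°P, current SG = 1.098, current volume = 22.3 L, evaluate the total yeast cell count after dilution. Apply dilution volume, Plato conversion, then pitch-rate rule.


V_w = V·((SG_c−1)/(SG_t−1)−1);  °P = 259 − 259/SG_t;  cells = rate·(V+V_w)·°P
V_w = 22.3·((1.098−1)/(1.064−1)−1) = 11.8469
V_final = 22.3 + 11.8469 = 34.1469
°P = 259 − 259/1.064 = 15.5789
cells = 0.82·34.1469·15.5789

436.2173 billion cells


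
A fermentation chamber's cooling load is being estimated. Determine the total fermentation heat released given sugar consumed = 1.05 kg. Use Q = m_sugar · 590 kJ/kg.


Q = 1.05 · 590

619.5000 kJ


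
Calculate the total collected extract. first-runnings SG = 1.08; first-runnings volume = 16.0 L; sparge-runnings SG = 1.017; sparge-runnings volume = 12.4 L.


total = Σ (SG_i − 1)·1000·V_i
first = (1.08 − 1)·1000·16.0 = 1280.0000
sparge = (1.017 − 1)·1000·12.4 = 210.8000
total = 1280.0000 + 210.8000

1490.8000 gravity·L


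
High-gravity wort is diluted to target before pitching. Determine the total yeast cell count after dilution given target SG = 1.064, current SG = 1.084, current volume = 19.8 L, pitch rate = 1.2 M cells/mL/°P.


V_w = V·((SG_c−1)/(SG_t−1)−1);  °P = 259 − 259/SG_t;  cells = rate·(V+V_w)·°P
V_w = 19.8·((1.084−1)/(1.064−1)−1) = 6.1875
V_final = 19.8 + 6.1875 = 25.9875
°P = 259 − 259/1.064 = 15.5789
cells = 1.2·25.9875·15.5789

485.8295 billion cells


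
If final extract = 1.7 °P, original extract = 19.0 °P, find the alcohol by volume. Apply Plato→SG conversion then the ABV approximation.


SG = 259/(259 − P);  ABV = (OG − FG)·131.25
OG = 259/(259 − 19.0) = 1.0792
FG = 259/(259 − 1.7) = 1.0066
ABV = (1.0792 − 1.0066)·131.25

9.5234 % ABV


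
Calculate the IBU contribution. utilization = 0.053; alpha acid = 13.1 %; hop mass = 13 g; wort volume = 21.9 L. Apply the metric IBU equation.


IBU = (α/100)·mass·U·1000 / V
IBU = (13.1/100)·13·0.053·1000 / 21.9

4.1214 IBU


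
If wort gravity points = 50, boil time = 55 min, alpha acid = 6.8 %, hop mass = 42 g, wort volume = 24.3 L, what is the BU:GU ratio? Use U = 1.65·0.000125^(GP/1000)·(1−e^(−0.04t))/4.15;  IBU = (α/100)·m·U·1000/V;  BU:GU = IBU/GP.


U = 1.65·0.000125^(50/1000)·(1−e^(−0.04·55))/4.15 = 0.2256
IBU = (6.8/100)·42·0.2256·1000/24.3 = 26.5113
BU:GU = 26.5113/50

0.5302


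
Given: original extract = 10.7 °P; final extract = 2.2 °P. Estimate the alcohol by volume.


SG = 259/(259 − P);  ABV = (OG − FG)·131.25
OG = 259/(259 − 10.7) = 1.0431
FG = 259/(259 − 2.2) = 1.0086
ABV = (1.0431 − 1.0086)·131.25

4.5315 % ABV


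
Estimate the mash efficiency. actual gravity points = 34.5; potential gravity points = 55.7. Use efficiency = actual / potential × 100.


efficiency = 34.5 / 55.7 × 100

61.9390 %


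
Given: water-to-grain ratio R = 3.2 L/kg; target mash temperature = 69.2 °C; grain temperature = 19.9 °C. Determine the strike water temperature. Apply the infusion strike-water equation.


T_strike = (0.41/R)·(T_mash − T_grain) + T_mash
T_strike = (0.41/3.2)·(69.2 − 19.9) + 69.2

75.5166 °C


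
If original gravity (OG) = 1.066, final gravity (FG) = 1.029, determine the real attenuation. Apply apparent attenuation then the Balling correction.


AA = (OG−FG)/(OG−1)·100;  RA = AA·0.8192
AA = (1.066 − 1.029)/(1.066 − 1)·100 = 56.0606
RA = 56.0606·0.8192

45.9248 %


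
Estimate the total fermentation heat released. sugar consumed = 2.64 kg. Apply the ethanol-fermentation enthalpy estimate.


Q = m_sugar · 590 kJ/kg
Q = 2.64 · 590

1557.6000 kJ


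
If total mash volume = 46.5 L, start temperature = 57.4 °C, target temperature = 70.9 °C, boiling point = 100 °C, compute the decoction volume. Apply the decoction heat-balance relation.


V_dec = V_total·(T_target − T_start)/(T_boil − T_start)
V_dec = 46.5·(70.9 − 57.4)/(100 − 57.4)

14.7359 L


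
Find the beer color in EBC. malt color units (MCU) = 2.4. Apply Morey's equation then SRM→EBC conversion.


SRM = 1.4922·MCU^0.6859;  EBC = SRM·1.97
SRM = 1.4922·2.4^0.6859 = 2.7203
EBC = 2.7203·1.97

5.3590 EBC


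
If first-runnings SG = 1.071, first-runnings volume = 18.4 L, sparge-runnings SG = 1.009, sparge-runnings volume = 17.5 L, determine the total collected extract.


total = Σ (SG_i − 1)·1000·V_i
first = (1.071 − 1)·1000·18.4 = 1306.4000
sparge = (1.009 − 1)·1000·17.5 = 157.5000
total = 1306.4000 + 157.5000

1463.9000 gravity·L


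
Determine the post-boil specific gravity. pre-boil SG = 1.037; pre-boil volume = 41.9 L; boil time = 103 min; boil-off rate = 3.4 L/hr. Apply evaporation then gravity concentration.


V_post = V_pre − rate·(t/60);  SG_post = 1 + (SG_pre−1)·V_pre/V_post
V_post = 41.9 − 3.4·(103/60) = 36.0633
SG_post = 1 + (1.037 − 1)·41.9/36.0633

1.0430


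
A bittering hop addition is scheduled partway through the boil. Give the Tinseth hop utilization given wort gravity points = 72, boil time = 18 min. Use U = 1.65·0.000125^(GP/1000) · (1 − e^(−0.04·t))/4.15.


bigness = 1.65·0.000125^(72/1000) = 0.8639
boil_factor = (1 − e^(−0.04·18))/4.15 = 0.1237
U = 0.8639 · 0.1237

0.1068


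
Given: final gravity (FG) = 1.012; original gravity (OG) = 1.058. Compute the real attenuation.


AA = (OG−FG)/(OG−1)·100;  RA = AA·0.8192
AA = (1.058 − 1.012)/(1.058 − 1)·100 = 79.3103
RA = 79.3103·0.8192

64.9710 %


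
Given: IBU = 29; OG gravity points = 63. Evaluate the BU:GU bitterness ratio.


BU:GU = IBU / OG_points
BU:GU = 29 / 63

0.4603


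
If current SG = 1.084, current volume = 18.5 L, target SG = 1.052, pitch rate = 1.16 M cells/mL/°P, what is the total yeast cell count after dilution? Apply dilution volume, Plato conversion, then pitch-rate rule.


V_w = V·((SG_c−1)/(SG_t−1)−1);  °P = 259 − 259/SG_t;  cells = rate·(V+V_w)·°P
V_w = 18.5·((1.084−1)/(1.052−1)−1) = 11.3846
V_final = 18.5 + 11.3846 = 29.8846
°P = 259 − 259/1.052 = 12.8023
cells = 1.16·29.8846·12.8023

443.8059 billion cells


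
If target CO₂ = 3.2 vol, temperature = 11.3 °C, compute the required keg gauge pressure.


psi = vols/(0.01821 + 0.09011·e^(−0.04·T)) − 14.695
psi = 3.2/(0.01821 + 0.09011·e^(−0.04·11.3)) − 14.695

27.6600 psi


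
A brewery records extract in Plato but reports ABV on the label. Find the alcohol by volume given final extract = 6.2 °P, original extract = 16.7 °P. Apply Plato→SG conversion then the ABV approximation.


SG = 259/(259 − P);  ABV = (OG − FG)·131.25
OG = 259/(259 − 16.7) = 1.0689
FG = 259/(259 − 6.2) = 1.0245
ABV = (1.0689 − 1.0245)·131.25

5.8272 % ABV


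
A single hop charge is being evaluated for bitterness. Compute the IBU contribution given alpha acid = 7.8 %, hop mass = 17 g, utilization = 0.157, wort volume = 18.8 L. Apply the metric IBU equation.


IBU = (α/100)·mass·U·1000 / V
IBU = (7.8/100)·17·0.157·1000 / 18.8

11.0735 IBU


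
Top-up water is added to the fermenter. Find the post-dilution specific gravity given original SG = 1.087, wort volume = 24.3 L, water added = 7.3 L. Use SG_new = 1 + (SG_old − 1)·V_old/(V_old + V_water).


pts = (1.087 − 1)·1000·24.3/(24.3 + 7.3) = 66.9019
SG_new = 1 + 66.9019/1000

1.0669


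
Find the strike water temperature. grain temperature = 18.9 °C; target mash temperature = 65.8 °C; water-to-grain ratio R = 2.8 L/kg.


T_strike = (0.41/R)·(T_mash − T_grain) + T_mash
T_strike = (0.41/2.8)·(65.8 − 18.9) + 65.8

72.6675 °C


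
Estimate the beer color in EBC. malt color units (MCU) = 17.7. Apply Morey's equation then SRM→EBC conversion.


SRM = 1.4922·MCU^0.6859;  EBC = SRM·1.97
SRM = 1.4922·17.7^0.6859 = 10.7106
EBC = 10.7106·1.97

21.0998 EBC


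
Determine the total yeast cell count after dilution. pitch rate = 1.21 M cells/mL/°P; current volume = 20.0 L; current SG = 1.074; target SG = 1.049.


V_w = V·((SG_c−1)/(SG_t−1)−1);  °P = 259 − 259/SG_t;  cells = rate·(V+V_w)·°P
V_w = 20.0·((1.074−1)/(1.049−1)−1) = 10.2041
V_final = 20.0 + 10.2041 = 30.2041
°P = 259 − 259/1.049 = 12.0982
cells = 1.21·30.2041·12.0982

442.1518 billion cells


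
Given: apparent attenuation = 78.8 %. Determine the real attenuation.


RA = AA · 0.8192
RA = 78.8 · 0.8192

64.5530 %


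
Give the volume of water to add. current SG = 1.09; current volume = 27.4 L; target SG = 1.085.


V_water = V·((SG_curr − 1)/(SG_target − 1) − 1)
V_water = 27.4·((1.09 − 1)/(1.085 − 1) − 1)

1.6118 L


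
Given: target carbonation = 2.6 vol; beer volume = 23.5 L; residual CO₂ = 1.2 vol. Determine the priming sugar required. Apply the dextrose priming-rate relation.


sugar = (target − residual)·4.0·V
sugar = (2.6 − 1.2)·4.0·23.5

131.6000 g


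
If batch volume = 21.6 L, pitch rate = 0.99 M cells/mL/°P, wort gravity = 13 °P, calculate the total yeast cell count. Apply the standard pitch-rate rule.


cells (billions) = rate · V_L · °P
cells = 0.99 · 21.6 · 13

277.9920 billion cells


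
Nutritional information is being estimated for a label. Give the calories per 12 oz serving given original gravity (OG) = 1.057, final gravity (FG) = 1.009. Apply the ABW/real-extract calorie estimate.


ABW = (OG−FG)·131.25·0.79/FG;  °P = 259 − 259/SG (for OG→OE and FG→AE);  RE = 0.1808·OE + 0.8192·AE;  Cal = (6.9·ABW + 4·(RE−0.1))·FG·3.55
ABW = (1.057 − 1.009)·131.25·0.79/1.009 = 4.9326
OE = 259 − 259/1.057 = 13.9669 °P
AE = 259 − 259/1.009 = 2.3102 °P
RE = 0.1808·13.9669 + 0.8192·2.3102 = 4.4177 °P
Cal = (6.9·4.9326 + 4·(4.4177−0.1))·1.009·3.55

183.7753 kcal


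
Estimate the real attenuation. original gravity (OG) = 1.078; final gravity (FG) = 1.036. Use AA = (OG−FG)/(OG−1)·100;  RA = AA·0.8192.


AA = (1.078 − 1.036)/(1.078 − 1)·100 = 53.8462
RA = 53.8462·0.8192

44.1108 %


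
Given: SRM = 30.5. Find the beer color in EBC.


EBC = SRM · 1.97
EBC = 30.5 · 1.97

60.0850 EBC


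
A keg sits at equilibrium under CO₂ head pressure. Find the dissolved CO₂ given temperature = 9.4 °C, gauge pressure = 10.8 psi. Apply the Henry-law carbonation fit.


vols = (P + 14.695)·(0.01821 + 0.09011·e^(−0.04·T))
vols = (10.8 + 14.695)·(0.01821 + 0.09011·e^(−0.04·9.4))

2.0416 volumes


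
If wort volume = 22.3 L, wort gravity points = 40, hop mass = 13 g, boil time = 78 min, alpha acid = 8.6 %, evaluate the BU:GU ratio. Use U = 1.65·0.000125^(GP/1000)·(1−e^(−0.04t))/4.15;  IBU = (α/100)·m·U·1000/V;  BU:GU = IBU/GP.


U = 1.65·0.000125^(40/1000)·(1−e^(−0.04·78))/4.15 = 0.2653
IBU = (8.6/100)·13·0.2653·1000/22.3 = 13.2995
BU:GU = 13.2995/40

0.3325


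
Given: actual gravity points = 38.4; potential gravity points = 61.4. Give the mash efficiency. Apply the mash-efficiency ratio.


efficiency = actual / potential × 100
efficiency = 38.4 / 61.4 × 100

62.5407 %


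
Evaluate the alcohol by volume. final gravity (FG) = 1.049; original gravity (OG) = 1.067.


ABV = (OG − FG) · 131.25
ABV = (1.067 − 1.049) · 131.25

2.3625 % ABV


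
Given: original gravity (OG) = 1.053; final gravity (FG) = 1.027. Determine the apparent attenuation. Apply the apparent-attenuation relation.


AA = (OG − FG)/(OG − 1) · 100
AA = (1.053 − 1.027)/(1.053 − 1) · 100

49.0566 %


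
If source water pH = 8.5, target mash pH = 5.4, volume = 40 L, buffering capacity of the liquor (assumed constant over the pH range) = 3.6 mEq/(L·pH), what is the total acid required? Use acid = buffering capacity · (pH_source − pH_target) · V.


acid = 3.6 · (8.5 − 5.4) · 40

446.4000 mEq


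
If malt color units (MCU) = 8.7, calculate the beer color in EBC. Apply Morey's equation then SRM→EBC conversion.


SRM = 1.4922·MCU^0.6859;  EBC = SRM·1.97
SRM = 1.4922·8.7^0.6859 = 6.5803
EBC = 6.5803·1.97

12.9631 EBC


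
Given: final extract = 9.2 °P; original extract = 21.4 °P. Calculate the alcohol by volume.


SG = 259/(259 − P);  ABV = (OG − FG)·131.25
OG = 259/(259 − 21.4) = 1.0901
FG = 259/(259 − 9.2) = 1.0368
ABV = (1.0901 − 1.0368)·131.25

6.9875 % ABV


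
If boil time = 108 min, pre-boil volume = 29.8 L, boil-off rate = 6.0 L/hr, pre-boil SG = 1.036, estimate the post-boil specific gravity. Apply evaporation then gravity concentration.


V_post = V_pre − rate·(t/60);  SG_post = 1 + (SG_pre−1)·V_pre/V_post
V_post = 29.8 − 6.0·(108/60) = 19.0000
SG_post = 1 + (1.036 − 1)·29.8/19.0000

1.0565
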